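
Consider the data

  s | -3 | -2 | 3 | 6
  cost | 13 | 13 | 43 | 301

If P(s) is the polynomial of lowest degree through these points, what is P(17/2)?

L_0(17/2) = (21/2)·(11/2)·(5/2)/[(-1)·(-6)·(-9)] = -385/144
L_1(17/2) = (23/2)·(11/2)·(5/2)/[(1)·(-5)·(-8)] = 253/64
L_2(17/2) = (23/2)·(21/2)·(5/2)/[(6)·(5)·(-3)] = -161/48
L_3(17/2) = (23/2)·(21/2)·(11/2)/[(9)·(8)·(3)] = 1771/576
Sum: 13·(-385/144) + 13·(253/64) + 43·(-161/48) + 301·(1771/576) = 6383/8

6383/8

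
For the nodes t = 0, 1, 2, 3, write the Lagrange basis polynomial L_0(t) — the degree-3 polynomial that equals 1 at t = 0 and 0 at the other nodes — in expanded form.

L_0(t) = -(1/6)t^3 + t^2 - (11/6)t + 1

L_0(t) = (t - 1)(t - 2)(t - 3) / [(-1)·(-2)·(-3)]
       = (t^3 - 6t^2 + 11t - 6) / (-6)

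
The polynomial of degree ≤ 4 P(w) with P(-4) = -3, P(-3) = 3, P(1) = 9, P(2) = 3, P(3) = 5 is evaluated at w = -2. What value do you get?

79/7

Evaluate each Lagrange basis at w = -2:
L_0(-2) = (1)·(-3)·(-4)·(-5)/[(-1)·(-5)·(-6)·(-7)] = -2/7
L_1(-2) = (2)·(-3)·(-4)·(-5)/[(1)·(-4)·(-5)·(-6)] = 1
L_2(-2) = (2)·(1)·(-4)·(-5)/[(5)·(4)·(-1)·(-2)] = 1
L_3(-2) = (2)·(1)·(-3)·(-5)/[(6)·(5)·(1)·(-1)] = -1
L_4(-2) = (2)·(1)·(-3)·(-4)/[(7)·(6)·(2)·(1)] = 2/7
Sum: (-3)·(-2/7) + 3·(1) + 9·(1) + 3·(-1) + 5·(2/7) = 79/7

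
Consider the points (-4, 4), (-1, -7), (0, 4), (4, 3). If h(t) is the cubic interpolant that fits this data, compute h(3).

Evaluate each Lagrange basis at t = 3:
L_0(3) = (4)·(3)·(-1)/[(-3)·(-4)·(-8)] = 1/8
L_1(3) = (7)·(3)·(-1)/[(3)·(-1)·(-5)] = -7/5
L_2(3) = (7)·(4)·(-1)/[(4)·(1)·(-4)] = 7/4
L_3(3) = (7)·(4)·(3)/[(8)·(5)·(4)] = 21/40
Sum: 4·(1/8) + (-7)·(-7/5) + 4·(7/4) + 3·(21/40) = 151/8

151/8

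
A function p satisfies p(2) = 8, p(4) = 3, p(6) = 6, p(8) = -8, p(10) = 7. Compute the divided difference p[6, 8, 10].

p[6,8] = (-8 - 6) / (8 - 6) = -7
p[8,10] = (7 - (-8)) / (10 - 8) = 15/2
p[6,8,10] = (15/2 - (-7)) / (10 - 6) = 29/8

29/8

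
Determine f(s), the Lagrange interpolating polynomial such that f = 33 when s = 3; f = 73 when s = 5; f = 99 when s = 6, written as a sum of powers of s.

L_0(s) = (s - 5)(s - 6) / [6] = (1/6)s^2 - (11/6)s + 5
L_1(s) = (s - 3)(s - 6) / [-2] = -(1/2)s^2 + (9/2)s - 9
L_2(s) = (s - 3)(s - 5) / [3] = (1/3)s^2 - (8/3)s + 5
f(s) = 33·L_0 + 73·L_1 + 99·L_2
  33·L_0(s) = (11/2)s^2 - (121/2)s + 165
  73·L_1(s) = -(73/2)s^2 + (657/2)s - 657
  99·L_2(s) = 33s^2 - 264s + 495
Adding term by term: 2s^2 + 4s + 3

f(s) = 2s^2 + 4s + 3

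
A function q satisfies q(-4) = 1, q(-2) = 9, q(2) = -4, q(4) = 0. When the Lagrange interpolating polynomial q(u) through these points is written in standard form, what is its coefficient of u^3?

25/96

L_0(u) = (u + 2)(u - 2)(u - 4) / [-96] = -(1/96)u^3 + (1/24)u^2 + (1/24)u - 1/6
L_1(u) = (u + 4)(u - 2)(u - 4) / [48] = (1/48)u^3 - (1/24)u^2 - (1/3)u + 2/3
L_2(u) = (u + 4)(u + 2)(u - 4) / [-48] = -(1/48)u^3 - (1/24)u^2 + (1/3)u + 2/3
L_3(u) = (u + 4)(u + 2)(u - 2) / [96] = (1/96)u^3 + (1/24)u^2 - (1/24)u - 1/6
q(u) = 1·L_0 + 9·L_1 + (-4)·L_2 + 0·L_3
Only the coefficient of u^3 is needed; take it from each L_i and combine:
1·(-1/96) + 9·(1/48) + (-4)·(-1/48) + 0·(1/96) = 25/96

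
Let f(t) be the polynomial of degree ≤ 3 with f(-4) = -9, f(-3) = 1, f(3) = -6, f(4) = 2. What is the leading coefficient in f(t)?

The leading coefficient equals the top divided difference f[-4,-3,3,4].
f[-4,-3] = (1 - (-9)) / (-3 - (-4)) = 10
f[-3,3] = (-6 - 1) / (3 - (-3)) = -7/6
f[3,4] = (2 - (-6)) / (4 - 3) = 8
f[-4,-3,3] = (-7/6 - 10) / (3 - (-4)) = -67/42
f[-3,3,4] = (8 - (-7/6)) / (4 - (-3)) = 55/42
f[-4,-3,3,4] = (55/42 - (-67/42)) / (4 - (-4)) = 61/168

61/168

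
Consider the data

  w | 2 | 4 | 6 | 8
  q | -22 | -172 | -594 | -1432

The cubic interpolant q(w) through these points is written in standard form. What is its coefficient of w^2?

Build the Lagrange basis polynomials:
L_0(w) = (w - 4)(w - 6)(w - 8) / [-48] = -(1/48)w^3 + (3/8)w^2 - (13/6)w + 4
L_1(w) = (w - 2)(w - 6)(w - 8) / [16] = (1/16)w^3 - w^2 + (19/4)w - 6
L_2(w) = (w - 2)(w - 4)(w - 8) / [-16] = -(1/16)w^3 + (7/8)w^2 - (7/2)w + 4
L_3(w) = (w - 2)(w - 4)(w - 6) / [48] = (1/48)w^3 - (1/4)w^2 + (11/12)w - 1
q(w) = (-22)·L_0 + (-172)·L_1 + (-594)·L_2 + (-1432)·L_3
Only the coefficient of w^2 is needed; take it from each L_i and combine:
(-22)·(3/8) + (-172)·(-1) + (-594)·(7/8) + (-1432)·(-1/4) = 2

2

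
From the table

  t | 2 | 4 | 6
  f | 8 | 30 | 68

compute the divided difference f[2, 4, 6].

f[2,4] = (30 - 8) / (4 - 2) = 11
f[4,6] = (68 - 30) / (6 - 4) = 19
f[2,4,6] = (19 - 11) / (6 - 2) = 2

2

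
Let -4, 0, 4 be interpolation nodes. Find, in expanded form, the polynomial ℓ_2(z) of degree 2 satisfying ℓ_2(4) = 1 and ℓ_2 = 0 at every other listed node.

ℓ_2(z) = (z + 4)z / [(8)·(4)]
       = (z^2 + 4z) / (32)

ℓ_2(z) = (1/32)z^2 + (1/8)z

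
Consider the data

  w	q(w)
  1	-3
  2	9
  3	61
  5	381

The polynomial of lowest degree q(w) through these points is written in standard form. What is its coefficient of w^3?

4

Build the Lagrange basis polynomials:
L_0(w) = (w - 2)(w - 3)(w - 5) / [-8] = -(1/8)w^3 + (5/4)w^2 - (31/8)w + 15/4
L_1(w) = (w - 1)(w - 3)(w - 5) / [3] = (1/3)w^3 - 3w^2 + (23/3)w - 5
L_2(w) = (w - 1)(w - 2)(w - 5) / [-4] = -(1/4)w^3 + 2w^2 - (17/4)w + 5/2
L_3(w) = (w - 1)(w - 2)(w - 3) / [24] = (1/24)w^3 - (1/4)w^2 + (11/24)w - 1/4
q(w) = (-3)·L_0 + 9·L_1 + 61·L_2 + 381·L_3
Only the coefficient of w^3 is needed; take it from each L_i and combine:
(-3)·(-1/8) + 9·(1/3) + 61·(-1/4) + 381·(1/24) = 4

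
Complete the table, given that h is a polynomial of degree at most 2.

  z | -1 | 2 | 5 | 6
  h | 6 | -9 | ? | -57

-42

The 3 known values determine h uniquely (degree ≤ 2).
Evaluate each Lagrange basis at z = 5:
L_0(5) = (3)·(-1)/[(-3)·(-7)] = -1/7
L_1(5) = (6)·(-1)/[(3)·(-4)] = 1/2
L_2(5) = (6)·(3)/[(7)·(4)] = 9/14
Sum: 6·(-1/7) + (-9)·(1/2) + (-57)·(9/14) = -42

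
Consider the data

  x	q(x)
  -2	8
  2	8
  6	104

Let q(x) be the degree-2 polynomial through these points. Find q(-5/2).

59/4

Using Newton's divided-difference form:
q[-2,2] = (8 - 8) / (2 - (-2)) = 0
q[2,6] = (104 - 8) / (6 - 2) = 24
q[-2,2,6] = (24 - 0) / (6 - (-2)) = 3
q(-5/2) = 8 + 0·(-1/2) + 3·(-1/2)·(-9/2) = 59/4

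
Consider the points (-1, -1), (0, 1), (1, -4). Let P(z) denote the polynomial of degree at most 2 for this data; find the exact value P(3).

-35

Evaluate each Lagrange basis at z = 3:
L_0(3) = (3)·(2)/[(-1)·(-2)] = 3
L_1(3) = (4)·(2)/[(1)·(-1)] = -8
L_2(3) = (4)·(3)/[(2)·(1)] = 6
Sum: (-1)·(3) + 1·(-8) + (-4)·(6) = -35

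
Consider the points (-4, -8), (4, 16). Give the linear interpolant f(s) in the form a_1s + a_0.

Build the Lagrange basis polynomials:
L_0(s) = (s - 4) / [-8] = -(1/8)s + 1/2
L_1(s) = (s + 4) / [8] = (1/8)s + 1/2
f(s) = (-8)·L_0 + 16·L_1
  (-8)·L_0(s) = s - 4
  16·L_1(s) = 2s + 8
Adding term by term: 3s + 4

f(s) = 3s + 4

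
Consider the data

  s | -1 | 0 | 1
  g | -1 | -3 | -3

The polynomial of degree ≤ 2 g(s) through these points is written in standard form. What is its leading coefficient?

1

L_0(s) = s(s - 1) / [2] = (1/2)s^2 - (1/2)s
L_1(s) = (s + 1)(s - 1) / [-1] = -s^2 + 1
L_2(s) = (s + 1)s / [2] = (1/2)s^2 + (1/2)s
g(s) = (-1)·L_0 + (-3)·L_1 + (-3)·L_2
Only the coefficient of s^2 is needed; take it from each L_i and combine:
(-1)·(1/2) + (-3)·(-1) + (-3)·(1/2) = 1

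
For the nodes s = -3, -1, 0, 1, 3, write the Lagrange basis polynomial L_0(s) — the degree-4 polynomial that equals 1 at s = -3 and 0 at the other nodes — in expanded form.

L_0(s) = (1/144)s^4 - (1/48)s^3 - (1/144)s^2 + (1/48)s

L_0(s) = (s + 1)s(s - 1)(s - 3) / [(-2)·(-3)·(-4)·(-6)]
       = (s^4 - 3s^3 - s^2 + 3s) / (144)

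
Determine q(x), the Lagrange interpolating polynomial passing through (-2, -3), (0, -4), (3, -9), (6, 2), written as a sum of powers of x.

Build the Lagrange basis polynomials:
L_0(x) = x(x - 3)(x - 6) / [-80] = -(1/80)x^3 + (9/80)x^2 - (9/40)x
L_1(x) = (x + 2)(x - 3)(x - 6) / [36] = (1/36)x^3 - (7/36)x^2 + 1
L_2(x) = (x + 2)x(x - 6) / [-45] = -(1/45)x^3 + (4/45)x^2 + (4/15)x
L_3(x) = (x + 2)x(x - 3) / [144] = (1/144)x^3 - (1/144)x^2 - (1/24)x
q(x) = (-3)·L_0 + (-4)·L_1 + (-9)·L_2 + 2·L_3
  (-3)·L_0(x) = (3/80)x^3 - (27/80)x^2 + (27/40)x
  (-4)·L_1(x) = -(1/9)x^3 + (7/9)x^2 - 4
  (-9)·L_2(x) = (1/5)x^3 - (4/5)x^2 - (12/5)x
  2·L_3(x) = (1/72)x^3 - (1/72)x^2 - (1/12)x
Adding term by term: (101/720)x^3 - (269/720)x^2 - (217/120)x - 4

q(x) = (101/720)x^3 - (269/720)x^2 - (217/120)x - 4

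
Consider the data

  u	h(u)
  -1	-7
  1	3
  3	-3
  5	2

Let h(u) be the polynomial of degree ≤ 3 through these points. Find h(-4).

Evaluate each Lagrange basis at u = -4:
L_0(-4) = (-5)·(-7)·(-9)/[(-2)·(-4)·(-6)] = 105/16
L_1(-4) = (-3)·(-7)·(-9)/[(2)·(-2)·(-4)] = -189/16
L_2(-4) = (-3)·(-5)·(-9)/[(4)·(2)·(-2)] = 135/16
L_3(-4) = (-3)·(-5)·(-7)/[(6)·(4)·(2)] = -35/16
Sum: (-7)·(105/16) + 3·(-189/16) + (-3)·(135/16) + 2·(-35/16) = -1777/16

-1777/16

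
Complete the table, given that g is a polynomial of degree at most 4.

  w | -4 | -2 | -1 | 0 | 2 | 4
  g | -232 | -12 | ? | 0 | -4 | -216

-1

The 5 known values determine g uniquely (degree ≤ 4).
L_0(-1) = (1)·(-1)·(-3)·(-5)/[(-2)·(-4)·(-6)·(-8)] = -5/128
L_1(-1) = (3)·(-1)·(-3)·(-5)/[(2)·(-2)·(-4)·(-6)] = 15/32
L_2(-1) = (3)·(1)·(-3)·(-5)/[(4)·(2)·(-2)·(-4)] = 45/64
L_3(-1) = (3)·(1)·(-1)·(-5)/[(6)·(4)·(2)·(-2)] = -5/32
L_4(-1) = (3)·(1)·(-1)·(-3)/[(8)·(6)·(4)·(2)] = 3/128
Sum: (-232)·(-5/128) + (-12)·(15/32) + 0 + (-4)·(-5/32) + (-216)·(3/128) = -1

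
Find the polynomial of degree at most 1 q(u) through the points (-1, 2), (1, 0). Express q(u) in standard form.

L_0(u) = (u - 1) / [-2] = -(1/2)u + 1/2
L_1(u) = (u + 1) / [2] = (1/2)u + 1/2
q(u) = 2·L_0 + 0·L_1
  2·L_0(u) = -u + 1
  0·L_1(u) = 0
Adding term by term: -u + 1

q(u) = -u + 1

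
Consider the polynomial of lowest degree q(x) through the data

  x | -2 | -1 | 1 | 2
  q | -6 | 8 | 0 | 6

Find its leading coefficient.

7/3

Build the Lagrange basis polynomials:
L_0(x) = (x + 1)(x - 1)(x - 2) / [-12] = -(1/12)x^3 + (1/6)x^2 + (1/12)x - 1/6
L_1(x) = (x + 2)(x - 1)(x - 2) / [6] = (1/6)x^3 - (1/6)x^2 - (2/3)x + 2/3
L_2(x) = (x + 2)(x + 1)(x - 2) / [-6] = -(1/6)x^3 - (1/6)x^2 + (2/3)x + 2/3
L_3(x) = (x + 2)(x + 1)(x - 1) / [12] = (1/12)x^3 + (1/6)x^2 - (1/12)x - 1/6
q(x) = (-6)·L_0 + 8·L_1 + 0·L_2 + 6·L_3
Only the coefficient of x^3 is needed; take it from each L_i and combine:
(-6)·(-1/12) + 8·(1/6) + 0·(-1/6) + 6·(1/12) = 7/3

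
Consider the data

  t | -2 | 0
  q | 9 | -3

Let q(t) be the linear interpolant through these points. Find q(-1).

3

L_0(-1) = (-1)/[(-2)] = 1/2
L_1(-1) = (1)/[(2)] = 1/2
Sum: 9·(1/2) + (-3)·(1/2) = 3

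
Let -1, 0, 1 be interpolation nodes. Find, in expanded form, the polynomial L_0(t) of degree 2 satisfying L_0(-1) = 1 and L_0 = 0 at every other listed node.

L_0(t) = t(t - 1) / [(-1)·(-2)]
       = (t^2 - t) / (2)

L_0(t) = (1/2)t^2 - (1/2)t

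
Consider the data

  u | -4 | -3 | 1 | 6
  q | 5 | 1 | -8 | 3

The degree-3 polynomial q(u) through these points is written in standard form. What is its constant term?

L_0(u) = (u + 3)(u - 1)(u - 6) / [-50] = -(1/50)u^3 + (2/25)u^2 + (3/10)u - 9/25
L_1(u) = (u + 4)(u - 1)(u - 6) / [36] = (1/36)u^3 - (1/12)u^2 - (11/18)u + 2/3
L_2(u) = (u + 4)(u + 3)(u - 6) / [-100] = -(1/100)u^3 - (1/100)u^2 + (3/10)u + 18/25
L_3(u) = (u + 4)(u + 3)(u - 1) / [450] = (1/450)u^3 + (1/75)u^2 + (1/90)u - 2/75
q(u) = 5·L_0 + 1·L_1 + (-8)·L_2 + 3·L_3
Only the constant term is needed; take it from each L_i and combine:
5·(-9/25) + 1·(2/3) + (-8)·(18/25) + 3·(-2/75) = -523/75

-523/75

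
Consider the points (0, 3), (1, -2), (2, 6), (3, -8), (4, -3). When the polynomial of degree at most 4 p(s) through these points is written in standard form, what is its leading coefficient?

19/6

The leading coefficient equals the top divided difference p[0,1,2,3,4].
p[0,1] = (-2 - 3) / (1 - 0) = -5
p[1,2] = (6 - (-2)) / (2 - 1) = 8
p[2,3] = (-8 - 6) / (3 - 2) = -14
p[3,4] = (-3 - (-8)) / (4 - 3) = 5
p[0,1,2] = (8 - (-5)) / (2 - 0) = 13/2
p[1,2,3] = (-14 - 8) / (3 - 1) = -11
p[2,3,4] = (5 - (-14)) / (4 - 2) = 19/2
p[0,1,2,3] = (-11 - 13/2) / (3 - 0) = -35/6
p[1,2,3,4] = (19/2 - (-11)) / (4 - 1) = 41/6
p[0,1,2,3,4] = (41/6 - (-35/6)) / (4 - 0) = 19/6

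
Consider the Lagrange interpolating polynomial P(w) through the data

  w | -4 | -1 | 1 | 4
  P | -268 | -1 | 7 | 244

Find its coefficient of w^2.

-1

L_0(w) = (w + 1)(w - 1)(w - 4) / [-120] = -(1/120)w^3 + (1/30)w^2 + (1/120)w - 1/30
L_1(w) = (w + 4)(w - 1)(w - 4) / [30] = (1/30)w^3 - (1/30)w^2 - (8/15)w + 8/15
L_2(w) = (w + 4)(w + 1)(w - 4) / [-30] = -(1/30)w^3 - (1/30)w^2 + (8/15)w + 8/15
L_3(w) = (w + 4)(w + 1)(w - 1) / [120] = (1/120)w^3 + (1/30)w^2 - (1/120)w - 1/30
P(w) = (-268)·L_0 + (-1)·L_1 + 7·L_2 + 244·L_3
Only the coefficient of w^2 is needed; take it from each L_i and combine:
(-268)·(1/30) + (-1)·(-1/30) + 7·(-1/30) + 244·(1/30) = -1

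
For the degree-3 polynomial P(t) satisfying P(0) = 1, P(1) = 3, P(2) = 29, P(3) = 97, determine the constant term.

L_0(t) = (t - 1)(t - 2)(t - 3) / [-6] = -(1/6)t^3 + t^2 - (11/6)t + 1
L_1(t) = t(t - 2)(t - 3) / [2] = (1/2)t^3 - (5/2)t^2 + 3t
L_2(t) = t(t - 1)(t - 3) / [-2] = -(1/2)t^3 + 2t^2 - (3/2)t
L_3(t) = t(t - 1)(t - 2) / [6] = (1/6)t^3 - (1/2)t^2 + (1/3)t
P(t) = 1·L_0 + 3·L_1 + 29·L_2 + 97·L_3
Only the constant term is needed; take it from each L_i and combine:
1·(1) + 3·(0) + 29·(0) + 97·(0) = 1

1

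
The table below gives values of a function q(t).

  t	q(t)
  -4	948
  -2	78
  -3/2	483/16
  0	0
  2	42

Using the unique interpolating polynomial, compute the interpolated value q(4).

684

Using Newton's divided-difference form:
q[-4,-2] = (78 - 948) / (-2 - (-4)) = -435
q[-2,-3/2] = (483/16 - 78) / (-3/2 - (-2)) = -765/8
q[-3/2,0] = (0 - 483/16) / (0 - (-3/2)) = -161/8
q[0,2] = (42 - 0) / (2 - 0) = 21
q[-4,-2,-3/2] = (-765/8 - (-435)) / (-3/2 - (-4)) = 543/4
q[-2,-3/2,0] = (-161/8 - (-765/8)) / (0 - (-2)) = 151/4
q[-3/2,0,2] = (21 - (-161/8)) / (2 - (-3/2)) = 47/4
q[-4,-2,-3/2,0] = (151/4 - 543/4) / (0 - (-4)) = -49/2
q[-2,-3/2,0,2] = (47/4 - 151/4) / (2 - (-2)) = -13/2
q[-4,-2,-3/2,0,2] = (-13/2 - (-49/2)) / (2 - (-4)) = 3
q(4) = 948 + (-435)·(8) + (543/4)·(8)·(6) + (-49/2)·(8)·(6)·(11/2) + 3·(8)·(6)·(11/2)·(4) = 684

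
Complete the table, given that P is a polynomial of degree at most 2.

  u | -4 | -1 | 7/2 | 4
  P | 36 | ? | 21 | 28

3

The 3 known values determine P uniquely (degree ≤ 2).
L_0(-1) = (-9/2)·(-5)/[(-15/2)·(-8)] = 3/8
L_1(-1) = (3)·(-5)/[(15/2)·(-1/2)] = 4
L_2(-1) = (3)·(-9/2)/[(8)·(1/2)] = -27/8
Sum: 36·(3/8) + 21·(4) + 28·(-27/8) = 3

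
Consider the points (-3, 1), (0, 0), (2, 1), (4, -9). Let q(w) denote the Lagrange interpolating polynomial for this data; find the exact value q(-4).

Evaluate each Lagrange basis at w = -4:
L_0(-4) = (-4)·(-6)·(-8)/[(-3)·(-5)·(-7)] = 64/35
L_1(-4) = (-1)·(-6)·(-8)/[(3)·(-2)·(-4)] = -2
L_2(-4) = (-1)·(-4)·(-8)/[(5)·(2)·(-2)] = 8/5
L_3(-4) = (-1)·(-4)·(-6)/[(7)·(4)·(2)] = -3/7
Sum: 1·(64/35) + 0 + 1·(8/5) + (-9)·(-3/7) = 51/7

51/7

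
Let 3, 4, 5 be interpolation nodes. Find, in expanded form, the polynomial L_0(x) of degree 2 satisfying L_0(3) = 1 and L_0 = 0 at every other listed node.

L_0(x) = (x - 4)(x - 5) / [(-1)·(-2)]
       = (x^2 - 9x + 20) / (2)

L_0(x) = (1/2)x^2 - (9/2)x + 10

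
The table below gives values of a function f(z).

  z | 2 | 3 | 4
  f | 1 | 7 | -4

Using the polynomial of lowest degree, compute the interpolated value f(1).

-22

Evaluate each Lagrange basis at z = 1:
L_0(1) = (-2)·(-3)/[(-1)·(-2)] = 3
L_1(1) = (-1)·(-3)/[(1)·(-1)] = -3
L_2(1) = (-1)·(-2)/[(2)·(1)] = 1
Sum: 1·(3) + 7·(-3) + (-4)·(1) = -22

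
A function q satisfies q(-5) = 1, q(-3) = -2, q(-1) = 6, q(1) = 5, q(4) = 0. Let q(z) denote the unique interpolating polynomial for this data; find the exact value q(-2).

254/105

L_0(-2) = (1)·(-1)·(-3)·(-6)/[(-2)·(-4)·(-6)·(-9)] = -1/24
L_1(-2) = (3)·(-1)·(-3)·(-6)/[(2)·(-2)·(-4)·(-7)] = 27/56
L_2(-2) = (3)·(1)·(-3)·(-6)/[(4)·(2)·(-2)·(-5)] = 27/40
L_3(-2) = (3)·(1)·(-1)·(-6)/[(6)·(4)·(2)·(-3)] = -1/8
L_4(-2) = (3)·(1)·(-1)·(-3)/[(9)·(7)·(5)·(3)] = 1/105
Sum: 1·(-1/24) + (-2)·(27/56) + 6·(27/40) + 5·(-1/8) + 0 = 254/105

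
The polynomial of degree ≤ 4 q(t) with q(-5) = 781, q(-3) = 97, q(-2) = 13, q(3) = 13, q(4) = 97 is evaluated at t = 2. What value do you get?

L_0(2) = (5)·(4)·(-1)·(-2)/[(-2)·(-3)·(-8)·(-9)] = 5/54
L_1(2) = (7)·(4)·(-1)·(-2)/[(2)·(-1)·(-6)·(-7)] = -2/3
L_2(2) = (7)·(5)·(-1)·(-2)/[(3)·(1)·(-5)·(-6)] = 7/9
L_3(2) = (7)·(5)·(4)·(-2)/[(8)·(6)·(5)·(-1)] = 7/6
L_4(2) = (7)·(5)·(4)·(-1)/[(9)·(7)·(6)·(1)] = -10/27
Sum: 781·(5/54) + 97·(-2/3) + 13·(7/9) + 13·(7/6) + 97·(-10/27) = -3

-3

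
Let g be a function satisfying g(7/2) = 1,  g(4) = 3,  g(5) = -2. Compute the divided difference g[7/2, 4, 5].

-6

g[7/2,4] = (3 - 1) / (4 - 7/2) = 4
g[4,5] = (-2 - 3) / (5 - 4) = -5
g[7/2,4,5] = (-5 - 4) / (5 - 7/2) = -6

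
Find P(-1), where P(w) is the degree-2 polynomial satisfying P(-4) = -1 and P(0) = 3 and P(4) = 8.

61/32

Evaluate each Lagrange basis at w = -1:
L_0(-1) = (-1)·(-5)/[(-4)·(-8)] = 5/32
L_1(-1) = (3)·(-5)/[(4)·(-4)] = 15/16
L_2(-1) = (3)·(-1)/[(8)·(4)] = -3/32
Sum: (-1)·(5/32) + 3·(15/16) + 8·(-3/32) = 61/32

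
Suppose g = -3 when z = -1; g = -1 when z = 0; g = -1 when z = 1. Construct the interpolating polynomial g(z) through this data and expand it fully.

Build the Lagrange basis polynomials:
L_0(z) = z(z - 1) / [2] = (1/2)z^2 - (1/2)z
L_1(z) = (z + 1)(z - 1) / [-1] = -z^2 + 1
L_2(z) = (z + 1)z / [2] = (1/2)z^2 + (1/2)z
g(z) = (-3)·L_0 + (-1)·L_1 + (-1)·L_2
  (-3)·L_0(z) = -(3/2)z^2 + (3/2)z
  (-1)·L_1(z) = z^2 - 1
  (-1)·L_2(z) = -(1/2)z^2 - (1/2)z
Adding term by term: -z^2 + z - 1

g(z) = -z^2 + z - 1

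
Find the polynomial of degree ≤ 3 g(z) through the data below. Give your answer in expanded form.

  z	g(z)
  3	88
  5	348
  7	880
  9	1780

g(z) = 2z^3 + 4z^2 - 2

Newton's divided differences:
g[3,5] = (348 - 88) / (5 - 3) = 130
g[5,7] = (880 - 348) / (7 - 5) = 266
g[7,9] = (1780 - 880) / (9 - 7) = 450
g[3,5,7] = (266 - 130) / (7 - 3) = 34
g[5,7,9] = (450 - 266) / (9 - 5) = 46
g[3,5,7,9] = (46 - 34) / (9 - 3) = 2
g(z) = 88 + 130·(z - 3) + 34·(z - 3)(z - 5) + 2·(z - 3)(z - 5)(z - 7)
Expanding: g(z) = 2z^3 + 4z^2 - 2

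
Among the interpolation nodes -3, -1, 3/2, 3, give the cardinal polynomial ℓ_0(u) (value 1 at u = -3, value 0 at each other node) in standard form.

ℓ_0(u) = (u + 1)(u - 3/2)(u - 3) / [(-2)·(-9/2)·(-6)]
       = (u^3 - (7/2)u^2 + 9/2) / (-54)

ℓ_0(u) = -(1/54)u^3 + (7/108)u^2 - 1/12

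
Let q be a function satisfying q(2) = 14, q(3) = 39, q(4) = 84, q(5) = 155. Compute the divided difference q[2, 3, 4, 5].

1

q[2,3] = (39 - 14) / (3 - 2) = 25
q[3,4] = (84 - 39) / (4 - 3) = 45
q[4,5] = (155 - 84) / (5 - 4) = 71
q[2,3,4] = (45 - 25) / (4 - 2) = 10
q[3,4,5] = (71 - 45) / (5 - 3) = 13
q[2,3,4,5] = (13 - 10) / (5 - 2) = 1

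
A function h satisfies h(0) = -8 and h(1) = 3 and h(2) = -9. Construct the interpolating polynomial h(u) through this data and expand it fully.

h(u) = -(23/2)u^2 + (45/2)u - 8

L_0(u) = (u - 1)(u - 2) / [2] = (1/2)u^2 - (3/2)u + 1
L_1(u) = u(u - 2) / [-1] = -u^2 + 2u
L_2(u) = u(u - 1) / [2] = (1/2)u^2 - (1/2)u
h(u) = (-8)·L_0 + 3·L_1 + (-9)·L_2
  (-8)·L_0(u) = -4u^2 + 12u - 8
  3·L_1(u) = -3u^2 + 6u
  (-9)·L_2(u) = -(9/2)u^2 + (9/2)u
Adding term by term: -(23/2)u^2 + (45/2)u - 8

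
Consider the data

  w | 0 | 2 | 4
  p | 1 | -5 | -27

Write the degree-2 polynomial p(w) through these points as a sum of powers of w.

p(w) = -2w^2 + w + 1

Newton's divided differences:
p[0,2] = (-5 - 1) / (2 - 0) = -3
p[2,4] = (-27 - (-5)) / (4 - 2) = -11
p[0,2,4] = (-11 - (-3)) / (4 - 0) = -2
p(w) = 1 + (-3)·w + (-2)·w(w - 2)
Expanding: p(w) = -2w^2 + w + 1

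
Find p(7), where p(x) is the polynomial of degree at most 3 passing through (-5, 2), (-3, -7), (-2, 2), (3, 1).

Evaluate each Lagrange basis at x = 7:
L_0(7) = (10)·(9)·(4)/[(-2)·(-3)·(-8)] = -15/2
L_1(7) = (12)·(9)·(4)/[(2)·(-1)·(-6)] = 36
L_2(7) = (12)·(10)·(4)/[(3)·(1)·(-5)] = -32
L_3(7) = (12)·(10)·(9)/[(8)·(6)·(5)] = 9/2
Sum: 2·(-15/2) + (-7)·(36) + 2·(-32) + 1·(9/2) = -653/2

-653/2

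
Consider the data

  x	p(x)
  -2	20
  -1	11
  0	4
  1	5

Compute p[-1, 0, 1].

p[-1,0] = (4 - 11) / (0 - (-1)) = -7
p[0,1] = (5 - 4) / (1 - 0) = 1
p[-1,0,1] = (1 - (-7)) / (1 - (-1)) = 4

4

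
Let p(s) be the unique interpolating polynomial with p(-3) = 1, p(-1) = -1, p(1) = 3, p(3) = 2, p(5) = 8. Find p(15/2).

165589/2048

Evaluate each Lagrange basis at s = 15/2:
L_0(15/2) = (17/2)·(13/2)·(9/2)·(5/2)/[(-2)·(-4)·(-6)·(-8)] = 3315/2048
L_1(15/2) = (21/2)·(13/2)·(9/2)·(5/2)/[(2)·(-2)·(-4)·(-6)] = -4095/512
L_2(15/2) = (21/2)·(17/2)·(9/2)·(5/2)/[(4)·(2)·(-2)·(-4)] = 16065/1024
L_3(15/2) = (21/2)·(17/2)·(13/2)·(5/2)/[(6)·(4)·(2)·(-2)] = -7735/512
L_4(15/2) = (21/2)·(17/2)·(13/2)·(9/2)/[(8)·(6)·(4)·(2)] = 13923/2048
Sum: 1·(3315/2048) + (-1)·(-4095/512) + 3·(16065/1024) + 2·(-7735/512) + 8·(13923/2048) = 165589/2048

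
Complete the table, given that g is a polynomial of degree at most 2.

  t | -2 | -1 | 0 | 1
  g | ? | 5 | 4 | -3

The 3 known values determine g uniquely (degree ≤ 2).
L_0(-2) = (-2)·(-3)/[(-1)·(-2)] = 3
L_1(-2) = (-1)·(-3)/[(1)·(-1)] = -3
L_2(-2) = (-1)·(-2)/[(2)·(1)] = 1
Sum: 5·(3) + 4·(-3) + (-3)·(1) = 0

0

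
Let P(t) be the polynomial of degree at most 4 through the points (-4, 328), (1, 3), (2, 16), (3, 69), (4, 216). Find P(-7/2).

L_0(-7/2) = (-9/2)·(-11/2)·(-13/2)·(-15/2)/[(-5)·(-6)·(-7)·(-8)] = 1287/1792
L_1(-7/2) = (1/2)·(-11/2)·(-13/2)·(-15/2)/[(5)·(-1)·(-2)·(-3)] = 143/32
L_2(-7/2) = (1/2)·(-9/2)·(-13/2)·(-15/2)/[(6)·(1)·(-1)·(-2)] = -585/64
L_3(-7/2) = (1/2)·(-9/2)·(-11/2)·(-15/2)/[(7)·(2)·(1)·(-1)] = 1485/224
L_4(-7/2) = (1/2)·(-9/2)·(-11/2)·(-13/2)/[(8)·(3)·(2)·(1)] = -429/256
Sum: 328·(1287/1792) + 3·(143/32) + 16·(-585/64) + 69·(1485/224) + 216·(-429/256) = 3171/16

3171/16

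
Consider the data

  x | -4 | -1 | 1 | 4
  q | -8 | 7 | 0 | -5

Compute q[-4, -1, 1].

-17/10

q[-4,-1] = (7 - (-8)) / (-1 - (-4)) = 5
q[-1,1] = (0 - 7) / (1 - (-1)) = -7/2
q[-4,-1,1] = (-7/2 - 5) / (1 - (-4)) = -17/10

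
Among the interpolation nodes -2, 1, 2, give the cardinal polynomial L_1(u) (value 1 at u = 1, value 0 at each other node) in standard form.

L_1(u) = (u + 2)(u - 2) / [(3)·(-1)]
       = (u^2 - 4) / (-3)

L_1(u) = -(1/3)u^2 + 4/3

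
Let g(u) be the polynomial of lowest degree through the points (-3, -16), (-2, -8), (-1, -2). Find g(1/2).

13/4

Using Newton's divided-difference form:
g[-3,-2] = (-8 - (-16)) / (-2 - (-3)) = 8
g[-2,-1] = (-2 - (-8)) / (-1 - (-2)) = 6
g[-3,-2,-1] = (6 - 8) / (-1 - (-3)) = -1
g(1/2) = -16 + 8·(7/2) + (-1)·(7/2)·(5/2) = 13/4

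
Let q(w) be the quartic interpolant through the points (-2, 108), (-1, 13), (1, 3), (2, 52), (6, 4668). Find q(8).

15088

L_0(8) = (9)·(7)·(6)·(2)/[(-1)·(-3)·(-4)·(-8)] = 63/8
L_1(8) = (10)·(7)·(6)·(2)/[(1)·(-2)·(-3)·(-7)] = -20
L_2(8) = (10)·(9)·(6)·(2)/[(3)·(2)·(-1)·(-5)] = 36
L_3(8) = (10)·(9)·(7)·(2)/[(4)·(3)·(1)·(-4)] = -105/4
L_4(8) = (10)·(9)·(7)·(6)/[(8)·(7)·(5)·(4)] = 27/8
Sum: 108·(63/8) + 13·(-20) + 3·(36) + 52·(-105/4) + 4668·(27/8) = 15088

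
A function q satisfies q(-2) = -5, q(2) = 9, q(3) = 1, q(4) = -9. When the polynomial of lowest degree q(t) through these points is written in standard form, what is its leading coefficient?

Build the Lagrange basis polynomials:
L_0(t) = (t - 2)(t - 3)(t - 4) / [-120] = -(1/120)t^3 + (3/40)t^2 - (13/60)t + 1/5
L_1(t) = (t + 2)(t - 3)(t - 4) / [8] = (1/8)t^3 - (5/8)t^2 - (1/4)t + 3
L_2(t) = (t + 2)(t - 2)(t - 4) / [-5] = -(1/5)t^3 + (4/5)t^2 + (4/5)t - 16/5
L_3(t) = (t + 2)(t - 2)(t - 3) / [12] = (1/12)t^3 - (1/4)t^2 - (1/3)t + 1
q(t) = (-5)·L_0 + 9·L_1 + 1·L_2 + (-9)·L_3
Only the coefficient of t^3 is needed; take it from each L_i and combine:
(-5)·(-1/120) + 9·(1/8) + 1·(-1/5) + (-9)·(1/12) = 13/60

13/60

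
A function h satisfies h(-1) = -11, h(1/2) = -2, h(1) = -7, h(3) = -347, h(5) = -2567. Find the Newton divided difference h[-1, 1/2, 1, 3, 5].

-4

h[-1,1/2] = (-2 - (-11)) / (1/2 - (-1)) = 6
h[1/2,1] = (-7 - (-2)) / (1 - 1/2) = -10
h[1,3] = (-347 - (-7)) / (3 - 1) = -170
h[3,5] = (-2567 - (-347)) / (5 - 3) = -1110
h[-1,1/2,1] = (-10 - 6) / (1 - (-1)) = -8
h[1/2,1,3] = (-170 - (-10)) / (3 - 1/2) = -64
h[1,3,5] = (-1110 - (-170)) / (5 - 1) = -235
h[-1,1/2,1,3] = (-64 - (-8)) / (3 - (-1)) = -14
h[1/2,1,3,5] = (-235 - (-64)) / (5 - 1/2) = -38
h[-1,1/2,1,3,5] = (-38 - (-14)) / (5 - (-1)) = -4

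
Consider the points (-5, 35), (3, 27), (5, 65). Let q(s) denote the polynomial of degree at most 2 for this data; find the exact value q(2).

Evaluate each Lagrange basis at s = 2:
L_0(2) = (-1)·(-3)/[(-8)·(-10)] = 3/80
L_1(2) = (7)·(-3)/[(8)·(-2)] = 21/16
L_2(2) = (7)·(-1)/[(10)·(2)] = -7/20
Sum: 35·(3/80) + 27·(21/16) + 65·(-7/20) = 14

14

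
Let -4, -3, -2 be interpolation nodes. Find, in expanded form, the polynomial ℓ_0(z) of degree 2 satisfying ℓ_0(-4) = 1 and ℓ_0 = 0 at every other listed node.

ℓ_0(z) = (1/2)z^2 + (5/2)z + 3

ℓ_0(z) = (z + 3)(z + 2) / [(-1)·(-2)]
       = (z^2 + 5z + 6) / (2)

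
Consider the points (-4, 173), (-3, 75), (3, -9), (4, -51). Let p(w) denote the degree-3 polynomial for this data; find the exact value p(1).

3

Evaluate each Lagrange basis at w = 1:
L_0(1) = (4)·(-2)·(-3)/[(-1)·(-7)·(-8)] = -3/7
L_1(1) = (5)·(-2)·(-3)/[(1)·(-6)·(-7)] = 5/7
L_2(1) = (5)·(4)·(-3)/[(7)·(6)·(-1)] = 10/7
L_3(1) = (5)·(4)·(-2)/[(8)·(7)·(1)] = -5/7
Sum: 173·(-3/7) + 75·(5/7) + (-9)·(10/7) + (-51)·(-5/7) = 3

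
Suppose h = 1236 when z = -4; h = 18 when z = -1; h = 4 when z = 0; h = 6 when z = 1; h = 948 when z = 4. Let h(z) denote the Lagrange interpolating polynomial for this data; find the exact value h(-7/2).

753

Evaluate each Lagrange basis at z = -7/2:
L_0(-7/2) = (-5/2)·(-7/2)·(-9/2)·(-15/2)/[(-3)·(-4)·(-5)·(-8)] = 315/512
L_1(-7/2) = (1/2)·(-7/2)·(-9/2)·(-15/2)/[(3)·(-1)·(-2)·(-5)] = 63/32
L_2(-7/2) = (1/2)·(-5/2)·(-9/2)·(-15/2)/[(4)·(1)·(-1)·(-4)] = -675/256
L_3(-7/2) = (1/2)·(-5/2)·(-7/2)·(-15/2)/[(5)·(2)·(1)·(-3)] = 35/32
L_4(-7/2) = (1/2)·(-5/2)·(-7/2)·(-9/2)/[(8)·(5)·(4)·(3)] = -21/512
Sum: 1236·(315/512) + 18·(63/32) + 4·(-675/256) + 6·(35/32) + 948·(-21/512) = 753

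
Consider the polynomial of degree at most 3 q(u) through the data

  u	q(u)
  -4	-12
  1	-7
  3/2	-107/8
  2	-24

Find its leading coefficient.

L_0(u) = (u - 1)(u - 3/2)(u - 2) / [-165] = -(1/165)u^3 + (3/110)u^2 - (13/330)u + 1/55
L_1(u) = (u + 4)(u - 3/2)(u - 2) / [5/2] = (2/5)u^3 + (1/5)u^2 - (22/5)u + 24/5
L_2(u) = (u + 4)(u - 1)(u - 2) / [-11/8] = -(8/11)u^3 - (8/11)u^2 + (80/11)u - 64/11
L_3(u) = (u + 4)(u - 1)(u - 3/2) / [3] = (1/3)u^3 + (1/2)u^2 - (17/6)u + 2
q(u) = (-12)·L_0 + (-7)·L_1 + (-107/8)·L_2 + (-24)·L_3
Only the coefficient of u^3 is needed; take it from each L_i and combine:
(-12)·(-1/165) + (-7)·(2/5) + (-107/8)·(-8/11) + (-24)·(1/3) = -1

-1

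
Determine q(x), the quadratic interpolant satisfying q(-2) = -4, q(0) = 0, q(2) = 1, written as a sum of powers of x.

Build the Lagrange basis polynomials:
L_0(x) = x(x - 2) / [8] = (1/8)x^2 - (1/4)x
L_1(x) = (x + 2)(x - 2) / [-4] = -(1/4)x^2 + 1
L_2(x) = (x + 2)x / [8] = (1/8)x^2 + (1/4)x
q(x) = (-4)·L_0 + 0·L_1 + 1·L_2
  (-4)·L_0(x) = -(1/2)x^2 + x
  0·L_1(x) = 0
  1·L_2(x) = (1/8)x^2 + (1/4)x
Adding term by term: -(3/8)x^2 + (5/4)x

q(x) = -(3/8)x^2 + (5/4)x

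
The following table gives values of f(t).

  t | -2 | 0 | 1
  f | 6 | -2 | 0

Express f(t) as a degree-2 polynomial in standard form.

Newton's divided differences:
f[-2,0] = (-2 - 6) / (0 - (-2)) = -4
f[0,1] = (0 - (-2)) / (1 - 0) = 2
f[-2,0,1] = (2 - (-4)) / (1 - (-2)) = 2
f(t) = 6 + (-4)·(t + 2) + 2·(t + 2)t
Expanding: f(t) = 2t^2 - 2

f(t) = 2t^2 - 2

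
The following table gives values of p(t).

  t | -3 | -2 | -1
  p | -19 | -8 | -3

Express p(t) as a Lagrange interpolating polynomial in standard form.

p(t) = -3t^2 - 4t - 4

L_0(t) = (t + 2)(t + 1) / [2] = (1/2)t^2 + (3/2)t + 1
L_1(t) = (t + 3)(t + 1) / [-1] = -t^2 - 4t - 3
L_2(t) = (t + 3)(t + 2) / [2] = (1/2)t^2 + (5/2)t + 3
p(t) = (-19)·L_0 + (-8)·L_1 + (-3)·L_2
  (-19)·L_0(t) = -(19/2)t^2 - (57/2)t - 19
  (-8)·L_1(t) = 8t^2 + 32t + 24
  (-3)·L_2(t) = -(3/2)t^2 - (15/2)t - 9
Adding term by term: -3t^2 - 4t - 4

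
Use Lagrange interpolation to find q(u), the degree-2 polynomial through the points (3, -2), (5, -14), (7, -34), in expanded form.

L_0(u) = (u - 5)(u - 7) / [8] = (1/8)u^2 - (3/2)u + 35/8
L_1(u) = (u - 3)(u - 7) / [-4] = -(1/4)u^2 + (5/2)u - 21/4
L_2(u) = (u - 3)(u - 5) / [8] = (1/8)u^2 - u + 15/8
q(u) = (-2)·L_0 + (-14)·L_1 + (-34)·L_2
  (-2)·L_0(u) = -(1/4)u^2 + 3u - 35/4
  (-14)·L_1(u) = (7/2)u^2 - 35u + 147/2
  (-34)·L_2(u) = -(17/4)u^2 + 34u - 255/4
Adding term by term: -u^2 + 2u + 1

q(u) = -u^2 + 2u + 1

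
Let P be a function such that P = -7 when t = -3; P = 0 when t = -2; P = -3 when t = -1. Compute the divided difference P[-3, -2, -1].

-5

P[-3,-2] = (0 - (-7)) / (-2 - (-3)) = 7
P[-2,-1] = (-3 - 0) / (-1 - (-2)) = -3
P[-3,-2,-1] = (-3 - 7) / (-1 - (-3)) = -5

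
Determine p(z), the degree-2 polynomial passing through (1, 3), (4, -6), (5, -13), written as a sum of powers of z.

Build the Lagrange basis polynomials:
L_0(z) = (z - 4)(z - 5) / [12] = (1/12)z^2 - (3/4)z + 5/3
L_1(z) = (z - 1)(z - 5) / [-3] = -(1/3)z^2 + 2z - 5/3
L_2(z) = (z - 1)(z - 4) / [4] = (1/4)z^2 - (5/4)z + 1
p(z) = 3·L_0 + (-6)·L_1 + (-13)·L_2
  3·L_0(z) = (1/4)z^2 - (9/4)z + 5
  (-6)·L_1(z) = 2z^2 - 12z + 10
  (-13)·L_2(z) = -(13/4)z^2 + (65/4)z - 13
Adding term by term: -z^2 + 2z + 2

p(z) = -z^2 + 2z + 2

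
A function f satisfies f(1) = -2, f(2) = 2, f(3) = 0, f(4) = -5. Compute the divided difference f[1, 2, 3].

-3

f[1,2] = (2 - (-2)) / (2 - 1) = 4
f[2,3] = (0 - 2) / (3 - 2) = -2
f[1,2,3] = (-2 - 4) / (3 - 1) = -3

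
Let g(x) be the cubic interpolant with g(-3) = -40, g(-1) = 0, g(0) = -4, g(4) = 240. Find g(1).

Evaluate each Lagrange basis at x = 1:
L_0(1) = (2)·(1)·(-3)/[(-2)·(-3)·(-7)] = 1/7
L_1(1) = (4)·(1)·(-3)/[(2)·(-1)·(-5)] = -6/5
L_2(1) = (4)·(2)·(-3)/[(3)·(1)·(-4)] = 2
L_3(1) = (4)·(2)·(1)/[(7)·(5)·(4)] = 2/35
Sum: (-40)·(1/7) + 0 + (-4)·(2) + 240·(2/35) = 0

0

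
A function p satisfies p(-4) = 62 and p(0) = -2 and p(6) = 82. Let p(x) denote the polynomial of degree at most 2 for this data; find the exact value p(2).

Using Newton's divided-difference form:
p[-4,0] = (-2 - 62) / (0 - (-4)) = -16
p[0,6] = (82 - (-2)) / (6 - 0) = 14
p[-4,0,6] = (14 - (-16)) / (6 - (-4)) = 3
p(2) = 62 + (-16)·(6) + 3·(6)·(2) = 2

2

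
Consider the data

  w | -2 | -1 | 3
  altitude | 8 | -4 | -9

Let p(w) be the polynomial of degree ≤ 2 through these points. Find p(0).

Using Newton's divided-difference form:
p[-2,-1] = (-4 - 8) / (-1 - (-2)) = -12
p[-1,3] = (-9 - (-4)) / (3 - (-1)) = -5/4
p[-2,-1,3] = (-5/4 - (-12)) / (3 - (-2)) = 43/20
p(0) = 8 + (-12)·(2) + (43/20)·(2)·(1) = -117/10

-117/10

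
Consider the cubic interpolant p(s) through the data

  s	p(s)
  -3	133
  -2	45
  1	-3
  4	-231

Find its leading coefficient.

L_0(s) = (s + 2)(s - 1)(s - 4) / [-28] = -(1/28)s^3 + (3/28)s^2 + (3/14)s - 2/7
L_1(s) = (s + 3)(s - 1)(s - 4) / [18] = (1/18)s^3 - (1/9)s^2 - (11/18)s + 2/3
L_2(s) = (s + 3)(s + 2)(s - 4) / [-36] = -(1/36)s^3 - (1/36)s^2 + (7/18)s + 2/3
L_3(s) = (s + 3)(s + 2)(s - 1) / [126] = (1/126)s^3 + (2/63)s^2 + (1/126)s - 1/21
p(s) = 133·L_0 + 45·L_1 + (-3)·L_2 + (-231)·L_3
Only the coefficient of s^3 is needed; take it from each L_i and combine:
133·(-1/28) + 45·(1/18) + (-3)·(-1/36) + (-231)·(1/126) = -4

-4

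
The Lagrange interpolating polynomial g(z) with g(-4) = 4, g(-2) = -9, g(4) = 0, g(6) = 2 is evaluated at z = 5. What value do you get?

289/160

Evaluate each Lagrange basis at z = 5:
L_0(5) = (7)·(1)·(-1)/[(-2)·(-8)·(-10)] = 7/160
L_1(5) = (9)·(1)·(-1)/[(2)·(-6)·(-8)] = -3/32
L_2(5) = (9)·(7)·(-1)/[(8)·(6)·(-2)] = 21/32
L_3(5) = (9)·(7)·(1)/[(10)·(8)·(2)] = 63/160
Sum: 4·(7/160) + (-9)·(-3/32) + 0 + 2·(63/160) = 289/160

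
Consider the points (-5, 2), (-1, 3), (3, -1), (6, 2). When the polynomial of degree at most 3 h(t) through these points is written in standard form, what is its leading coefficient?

9/224

Build the Lagrange basis polynomials:
L_0(t) = (t + 1)(t - 3)(t - 6) / [-352] = -(1/352)t^3 + (1/44)t^2 - (9/352)t - 9/176
L_1(t) = (t + 5)(t - 3)(t - 6) / [112] = (1/112)t^3 - (1/28)t^2 - (27/112)t + 45/56
L_2(t) = (t + 5)(t + 1)(t - 6) / [-96] = -(1/96)t^3 + (31/96)t + 5/16
L_3(t) = (t + 5)(t + 1)(t - 3) / [231] = (1/231)t^3 + (1/77)t^2 - (13/231)t - 5/77
h(t) = 2·L_0 + 3·L_1 + (-1)·L_2 + 2·L_3
Only the coefficient of t^3 is needed; take it from each L_i and combine:
2·(-1/352) + 3·(1/112) + (-1)·(-1/96) + 2·(1/231) = 9/224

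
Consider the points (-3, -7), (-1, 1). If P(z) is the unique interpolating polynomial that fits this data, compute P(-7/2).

-9

L_0(-7/2) = (-5/2)/[(-2)] = 5/4
L_1(-7/2) = (-1/2)/[(2)] = -1/4
Sum: (-7)·(5/4) + 1·(-1/4) = -9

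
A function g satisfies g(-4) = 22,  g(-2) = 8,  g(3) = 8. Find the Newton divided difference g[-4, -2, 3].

g[-4,-2] = (8 - 22) / (-2 - (-4)) = -7
g[-2,3] = (8 - 8) / (3 - (-2)) = 0
g[-4,-2,3] = (0 - (-7)) / (3 - (-4)) = 1

1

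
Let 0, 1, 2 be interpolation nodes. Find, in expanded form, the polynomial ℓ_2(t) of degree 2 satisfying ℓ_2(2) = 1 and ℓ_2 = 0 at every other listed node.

ℓ_2(t) = t(t - 1) / [(2)·(1)]
       = (t^2 - t) / (2)

ℓ_2(t) = (1/2)t^2 - (1/2)t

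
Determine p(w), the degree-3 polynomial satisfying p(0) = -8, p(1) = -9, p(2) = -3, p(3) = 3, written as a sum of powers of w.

p(w) = -(7/6)w^3 + 7w^2 - (41/6)w - 8

L_0(w) = (w - 1)(w - 2)(w - 3) / [-6] = -(1/6)w^3 + w^2 - (11/6)w + 1
L_1(w) = w(w - 2)(w - 3) / [2] = (1/2)w^3 - (5/2)w^2 + 3w
L_2(w) = w(w - 1)(w - 3) / [-2] = -(1/2)w^3 + 2w^2 - (3/2)w
L_3(w) = w(w - 1)(w - 2) / [6] = (1/6)w^3 - (1/2)w^2 + (1/3)w
p(w) = (-8)·L_0 + (-9)·L_1 + (-3)·L_2 + 3·L_3
  (-8)·L_0(w) = (4/3)w^3 - 8w^2 + (44/3)w - 8
  (-9)·L_1(w) = -(9/2)w^3 + (45/2)w^2 - 27w
  (-3)·L_2(w) = (3/2)w^3 - 6w^2 + (9/2)w
  3·L_3(w) = (1/2)w^3 - (3/2)w^2 + w
Adding term by term: -(7/6)w^3 + 7w^2 - (41/6)w - 8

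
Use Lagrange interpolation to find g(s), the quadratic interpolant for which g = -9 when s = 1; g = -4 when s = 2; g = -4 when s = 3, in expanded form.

g(s) = -(5/2)s^2 + (25/2)s - 19

Build the Lagrange basis polynomials:
L_0(s) = (s - 2)(s - 3) / [2] = (1/2)s^2 - (5/2)s + 3
L_1(s) = (s - 1)(s - 3) / [-1] = -s^2 + 4s - 3
L_2(s) = (s - 1)(s - 2) / [2] = (1/2)s^2 - (3/2)s + 1
g(s) = (-9)·L_0 + (-4)·L_1 + (-4)·L_2
  (-9)·L_0(s) = -(9/2)s^2 + (45/2)s - 27
  (-4)·L_1(s) = 4s^2 - 16s + 12
  (-4)·L_2(s) = -2s^2 + 6s - 4
Adding term by term: -(5/2)s^2 + (25/2)s - 19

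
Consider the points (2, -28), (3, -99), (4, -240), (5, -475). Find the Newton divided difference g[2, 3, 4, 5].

-4

g[2,3] = (-99 - (-28)) / (3 - 2) = -71
g[3,4] = (-240 - (-99)) / (4 - 3) = -141
g[4,5] = (-475 - (-240)) / (5 - 4) = -235
g[2,3,4] = (-141 - (-71)) / (4 - 2) = -35
g[3,4,5] = (-235 - (-141)) / (5 - 3) = -47
g[2,3,4,5] = (-47 - (-35)) / (5 - 2) = -4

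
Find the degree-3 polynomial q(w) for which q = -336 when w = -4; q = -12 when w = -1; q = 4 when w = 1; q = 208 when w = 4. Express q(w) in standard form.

Build the Lagrange basis polynomials:
L_0(w) = (w + 1)(w - 1)(w - 4) / [-120] = -(1/120)w^3 + (1/30)w^2 + (1/120)w - 1/30
L_1(w) = (w + 4)(w - 1)(w - 4) / [30] = (1/30)w^3 - (1/30)w^2 - (8/15)w + 8/15
L_2(w) = (w + 4)(w + 1)(w - 4) / [-30] = -(1/30)w^3 - (1/30)w^2 + (8/15)w + 8/15
L_3(w) = (w + 4)(w + 1)(w - 1) / [120] = (1/120)w^3 + (1/30)w^2 - (1/120)w - 1/30
q(w) = (-336)·L_0 + (-12)·L_1 + 4·L_2 + 208·L_3
  (-336)·L_0(w) = (14/5)w^3 - (56/5)w^2 - (14/5)w + 56/5
  (-12)·L_1(w) = -(2/5)w^3 + (2/5)w^2 + (32/5)w - 32/5
  4·L_2(w) = -(2/15)w^3 - (2/15)w^2 + (32/15)w + 32/15
  208·L_3(w) = (26/15)w^3 + (104/15)w^2 - (26/15)w - 104/15
Adding term by term: 4w^3 - 4w^2 + 4w

q(w) = 4w^3 - 4w^2 + 4w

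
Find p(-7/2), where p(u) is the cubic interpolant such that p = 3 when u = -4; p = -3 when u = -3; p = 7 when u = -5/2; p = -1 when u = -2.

Using Newton's divided-difference form:
p[-4,-3] = (-3 - 3) / (-3 - (-4)) = -6
p[-3,-5/2] = (7 - (-3)) / (-5/2 - (-3)) = 20
p[-5/2,-2] = (-1 - 7) / (-2 - (-5/2)) = -16
p[-4,-3,-5/2] = (20 - (-6)) / (-5/2 - (-4)) = 52/3
p[-3,-5/2,-2] = (-16 - 20) / (-2 - (-3)) = -36
p[-4,-3,-5/2,-2] = (-36 - 52/3) / (-2 - (-4)) = -80/3
p(-7/2) = 3 + (-6)·(1/2) + (52/3)·(1/2)·(-1/2) + (-80/3)·(1/2)·(-1/2)·(-1) = -11

-11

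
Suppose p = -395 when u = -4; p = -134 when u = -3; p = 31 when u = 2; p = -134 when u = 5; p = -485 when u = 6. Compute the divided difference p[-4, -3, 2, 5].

3

p[-4,-3] = (-134 - (-395)) / (-3 - (-4)) = 261
p[-3,2] = (31 - (-134)) / (2 - (-3)) = 33
p[2,5] = (-134 - 31) / (5 - 2) = -55
p[-4,-3,2] = (33 - 261) / (2 - (-4)) = -38
p[-3,2,5] = (-55 - 33) / (5 - (-3)) = -11
p[-4,-3,2,5] = (-11 - (-38)) / (5 - (-4)) = 3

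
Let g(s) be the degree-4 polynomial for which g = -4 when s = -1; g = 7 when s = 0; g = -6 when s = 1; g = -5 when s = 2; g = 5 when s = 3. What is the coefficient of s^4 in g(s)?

-43/24

The leading coefficient equals the top divided difference g[-1,0,1,2,3].
g[-1,0] = (7 - (-4)) / (0 - (-1)) = 11
g[0,1] = (-6 - 7) / (1 - 0) = -13
g[1,2] = (-5 - (-6)) / (2 - 1) = 1
g[2,3] = (5 - (-5)) / (3 - 2) = 10
g[-1,0,1] = (-13 - 11) / (1 - (-1)) = -12
g[0,1,2] = (1 - (-13)) / (2 - 0) = 7
g[1,2,3] = (10 - 1) / (3 - 1) = 9/2
g[-1,0,1,2] = (7 - (-12)) / (2 - (-1)) = 19/3
g[0,1,2,3] = (9/2 - 7) / (3 - 0) = -5/6
g[-1,0,1,2,3] = (-5/6 - 19/3) / (3 - (-1)) = -43/24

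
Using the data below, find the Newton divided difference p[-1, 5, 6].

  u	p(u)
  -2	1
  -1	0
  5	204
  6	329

p[-1,5] = (204 - 0) / (5 - (-1)) = 34
p[5,6] = (329 - 204) / (6 - 5) = 125
p[-1,5,6] = (125 - 34) / (6 - (-1)) = 13

13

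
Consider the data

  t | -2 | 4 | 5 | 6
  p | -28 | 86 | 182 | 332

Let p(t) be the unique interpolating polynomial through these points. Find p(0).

L_0(0) = (-4)·(-5)·(-6)/[(-6)·(-7)·(-8)] = 5/14
L_1(0) = (2)·(-5)·(-6)/[(6)·(-1)·(-2)] = 5
L_2(0) = (2)·(-4)·(-6)/[(7)·(1)·(-1)] = -48/7
L_3(0) = (2)·(-4)·(-5)/[(8)·(2)·(1)] = 5/2
Sum: (-28)·(5/14) + 86·(5) + 182·(-48/7) + 332·(5/2) = 2

2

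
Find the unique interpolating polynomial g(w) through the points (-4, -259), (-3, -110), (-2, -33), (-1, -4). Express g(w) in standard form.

Build the Lagrange basis polynomials:
L_0(w) = (w + 3)(w + 2)(w + 1) / [-6] = -(1/6)w^3 - w^2 - (11/6)w - 1
L_1(w) = (w + 4)(w + 2)(w + 1) / [2] = (1/2)w^3 + (7/2)w^2 + 7w + 4
L_2(w) = (w + 4)(w + 3)(w + 1) / [-2] = -(1/2)w^3 - 4w^2 - (19/2)w - 6
L_3(w) = (w + 4)(w + 3)(w + 2) / [6] = (1/6)w^3 + (3/2)w^2 + (13/3)w + 4
g(w) = (-259)·L_0 + (-110)·L_1 + (-33)·L_2 + (-4)·L_3
  (-259)·L_0(w) = (259/6)w^3 + 259w^2 + (2849/6)w + 259
  (-110)·L_1(w) = -55w^3 - 385w^2 - 770w - 440
  (-33)·L_2(w) = (33/2)w^3 + 132w^2 + (627/2)w + 198
  (-4)·L_3(w) = -(2/3)w^3 - 6w^2 - (52/3)w - 16
Adding term by term: 4w^3 + w + 1

g(w) = 4w^3 + w + 1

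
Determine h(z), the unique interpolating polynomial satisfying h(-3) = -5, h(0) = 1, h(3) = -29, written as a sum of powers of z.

L_0(z) = z(z - 3) / [18] = (1/18)z^2 - (1/6)z
L_1(z) = (z + 3)(z - 3) / [-9] = -(1/9)z^2 + 1
L_2(z) = (z + 3)z / [18] = (1/18)z^2 + (1/6)z
h(z) = (-5)·L_0 + 1·L_1 + (-29)·L_2
  (-5)·L_0(z) = -(5/18)z^2 + (5/6)z
  1·L_1(z) = -(1/9)z^2 + 1
  (-29)·L_2(z) = -(29/18)z^2 - (29/6)z
Adding term by term: -2z^2 - 4z + 1

h(z) = -2z^2 - 4z + 1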